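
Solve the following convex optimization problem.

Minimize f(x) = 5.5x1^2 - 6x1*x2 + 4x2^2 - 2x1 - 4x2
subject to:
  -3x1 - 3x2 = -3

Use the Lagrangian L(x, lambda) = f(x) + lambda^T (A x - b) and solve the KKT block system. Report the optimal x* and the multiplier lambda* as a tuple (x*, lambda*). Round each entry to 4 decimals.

Form the Lagrangian:
  L(x, lambda) = (1/2) x^T Q x + c^T x + lambda^T (A x - b)
Stationarity (grad_x L = 0): Q x + c + A^T lambda = 0.
Primal feasibility: A x = b.

This gives the KKT block system:
  [ Q   A^T ] [ x     ]   [-c ]
  [ A    0  ] [ lambda ] = [ b ]

Solving the linear system:
  x*      = (0.3871, 0.6129)
  lambda* = (-0.4731)
  f(x*)   = -2.3226

x* = (0.3871, 0.6129), lambda* = (-0.4731)


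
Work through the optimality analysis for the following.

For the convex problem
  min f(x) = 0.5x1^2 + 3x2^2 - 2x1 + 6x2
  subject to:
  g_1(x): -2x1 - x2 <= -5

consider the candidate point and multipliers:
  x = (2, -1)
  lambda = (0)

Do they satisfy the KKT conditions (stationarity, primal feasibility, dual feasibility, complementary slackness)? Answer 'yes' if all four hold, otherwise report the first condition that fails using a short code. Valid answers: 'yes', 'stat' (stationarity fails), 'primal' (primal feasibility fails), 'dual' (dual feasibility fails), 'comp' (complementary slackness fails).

Gradient of f: grad f(x) = Q x + c = (0, 0)
Constraint values g_i(x) = a_i^T x - b_i:
  g_1((2, -1)) = 2
Stationarity residual: grad f(x) + sum_i lambda_i a_i = (0, 0)
  -> stationarity OK
Primal feasibility (all g_i <= 0): FAILS
Dual feasibility (all lambda_i >= 0): OK
Complementary slackness (lambda_i * g_i(x) = 0 for all i): OK

Verdict: the first failing condition is primal_feasibility -> primal.

primal


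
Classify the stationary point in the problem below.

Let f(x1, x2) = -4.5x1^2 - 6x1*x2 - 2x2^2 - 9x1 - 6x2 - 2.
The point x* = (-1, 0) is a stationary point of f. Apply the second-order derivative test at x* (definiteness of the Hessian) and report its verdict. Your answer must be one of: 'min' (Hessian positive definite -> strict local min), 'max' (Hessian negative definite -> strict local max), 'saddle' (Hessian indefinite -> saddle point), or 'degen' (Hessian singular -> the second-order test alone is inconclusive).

Compute the Hessian H = grad^2 f:
  H = [[-9, -6], [-6, -4]]
Verify stationarity: grad f(x*) = H x* + g = (0, 0).
Eigenvalues of H: -13, 0.
H has a zero eigenvalue (singular; negative semidefinite but not definite), so H is neither positive definite, negative definite, nor indefinite. The second-order test alone is inconclusive -> degen.
(Indeed, f is constant along the null direction of H through x*, so x* is not a strict local extremum.)

degen


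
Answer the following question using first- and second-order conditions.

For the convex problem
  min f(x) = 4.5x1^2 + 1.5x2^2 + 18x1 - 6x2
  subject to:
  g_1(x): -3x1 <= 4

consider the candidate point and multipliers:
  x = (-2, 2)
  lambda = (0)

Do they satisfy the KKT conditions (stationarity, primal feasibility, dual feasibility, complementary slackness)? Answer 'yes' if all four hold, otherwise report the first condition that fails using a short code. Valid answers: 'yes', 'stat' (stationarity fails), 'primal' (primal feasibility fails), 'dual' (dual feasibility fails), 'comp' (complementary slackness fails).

Gradient of f: grad f(x) = Q x + c = (0, 0)
Constraint values g_i(x) = a_i^T x - b_i:
  g_1((-2, 2)) = 2
Stationarity residual: grad f(x) + sum_i lambda_i a_i = (0, 0)
  -> stationarity OK
Primal feasibility (all g_i <= 0): FAILS
Dual feasibility (all lambda_i >= 0): OK
Complementary slackness (lambda_i * g_i(x) = 0 for all i): OK

Verdict: the first failing condition is primal_feasibility -> primal.

primal


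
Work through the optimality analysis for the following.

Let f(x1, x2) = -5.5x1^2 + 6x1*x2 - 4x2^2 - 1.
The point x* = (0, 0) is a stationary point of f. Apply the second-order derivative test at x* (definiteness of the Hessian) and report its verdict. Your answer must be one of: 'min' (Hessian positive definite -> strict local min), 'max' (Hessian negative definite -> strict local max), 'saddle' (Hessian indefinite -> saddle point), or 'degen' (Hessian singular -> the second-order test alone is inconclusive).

Compute the Hessian H = grad^2 f:
  H = [[-11, 6], [6, -8]]
Verify stationarity: grad f(x*) = H x* + g = (0, 0).
Eigenvalues of H: -15.6847, -3.3153.
Both eigenvalues < 0, so H is negative definite -> x* is a strict local max.

max


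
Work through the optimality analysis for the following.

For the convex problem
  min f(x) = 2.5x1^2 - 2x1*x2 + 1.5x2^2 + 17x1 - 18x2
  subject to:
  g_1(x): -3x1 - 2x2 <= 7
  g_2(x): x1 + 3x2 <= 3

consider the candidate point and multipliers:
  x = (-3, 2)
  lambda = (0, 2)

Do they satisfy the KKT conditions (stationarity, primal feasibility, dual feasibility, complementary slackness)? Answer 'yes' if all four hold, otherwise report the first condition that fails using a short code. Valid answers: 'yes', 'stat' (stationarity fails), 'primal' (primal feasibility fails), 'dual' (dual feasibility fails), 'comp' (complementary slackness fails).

Gradient of f: grad f(x) = Q x + c = (-2, -6)
Constraint values g_i(x) = a_i^T x - b_i:
  g_1((-3, 2)) = -2
  g_2((-3, 2)) = 0
Stationarity residual: grad f(x) + sum_i lambda_i a_i = (0, 0)
  -> stationarity OK
Primal feasibility (all g_i <= 0): OK
Dual feasibility (all lambda_i >= 0): OK
Complementary slackness (lambda_i * g_i(x) = 0 for all i): OK

Verdict: yes, KKT holds.

yes


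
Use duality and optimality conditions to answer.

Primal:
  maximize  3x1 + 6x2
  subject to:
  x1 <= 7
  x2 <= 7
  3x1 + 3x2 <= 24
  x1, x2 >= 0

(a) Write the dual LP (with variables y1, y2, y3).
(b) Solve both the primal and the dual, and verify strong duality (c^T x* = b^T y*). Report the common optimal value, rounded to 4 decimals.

The standard primal-dual pair for 'max c^T x s.t. A x <= b, x >= 0' is:
  Dual:  min b^T y  s.t.  A^T y >= c,  y >= 0.

So the dual LP is:
  minimize  7y1 + 7y2 + 24y3
  subject to:
    y1 + 3y3 >= 3
    y2 + 3y3 >= 6
    y1, y2, y3 >= 0

Solving the primal: x* = (1, 7).
  primal value c^T x* = 45.
Solving the dual: y* = (0, 3, 1).
  dual value b^T y* = 45.
Strong duality: c^T x* = b^T y*. Confirmed.

45


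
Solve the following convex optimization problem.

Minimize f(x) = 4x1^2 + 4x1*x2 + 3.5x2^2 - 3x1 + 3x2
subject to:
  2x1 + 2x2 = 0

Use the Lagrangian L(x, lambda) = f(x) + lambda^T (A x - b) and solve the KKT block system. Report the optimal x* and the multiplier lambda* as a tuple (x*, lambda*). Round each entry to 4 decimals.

Form the Lagrangian:
  L(x, lambda) = (1/2) x^T Q x + c^T x + lambda^T (A x - b)
Stationarity (grad_x L = 0): Q x + c + A^T lambda = 0.
Primal feasibility: A x = b.

This gives the KKT block system:
  [ Q   A^T ] [ x     ]   [-c ]
  [ A    0  ] [ lambda ] = [ b ]

Solving the linear system:
  x*      = (0.8571, -0.8571)
  lambda* = (-0.2143)
  f(x*)   = -2.5714

x* = (0.8571, -0.8571), lambda* = (-0.2143)


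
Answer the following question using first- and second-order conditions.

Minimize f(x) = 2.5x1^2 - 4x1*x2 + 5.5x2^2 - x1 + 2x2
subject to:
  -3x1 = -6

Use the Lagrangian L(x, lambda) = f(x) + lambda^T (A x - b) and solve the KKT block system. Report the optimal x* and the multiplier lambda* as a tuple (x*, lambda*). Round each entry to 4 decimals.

Form the Lagrangian:
  L(x, lambda) = (1/2) x^T Q x + c^T x + lambda^T (A x - b)
Stationarity (grad_x L = 0): Q x + c + A^T lambda = 0.
Primal feasibility: A x = b.

This gives the KKT block system:
  [ Q   A^T ] [ x     ]   [-c ]
  [ A    0  ] [ lambda ] = [ b ]

Solving the linear system:
  x*      = (2, 0.5455)
  lambda* = (2.2727)
  f(x*)   = 6.3636

x* = (2, 0.5455), lambda* = (2.2727)


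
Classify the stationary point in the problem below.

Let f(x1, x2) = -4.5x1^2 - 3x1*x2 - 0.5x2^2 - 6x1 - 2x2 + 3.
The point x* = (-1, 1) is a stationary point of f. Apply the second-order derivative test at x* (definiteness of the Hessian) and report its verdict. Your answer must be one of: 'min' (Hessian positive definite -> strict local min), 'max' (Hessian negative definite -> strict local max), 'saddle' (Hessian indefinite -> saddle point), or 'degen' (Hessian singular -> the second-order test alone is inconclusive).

Compute the Hessian H = grad^2 f:
  H = [[-9, -3], [-3, -1]]
Verify stationarity: grad f(x*) = H x* + g = (0, 0).
Eigenvalues of H: -10, 0.
H has a zero eigenvalue (singular; negative semidefinite but not definite), so H is neither positive definite, negative definite, nor indefinite. The second-order test alone is inconclusive -> degen.
(Indeed, f is constant along the null direction of H through x*, so x* is not a strict local extremum.)

degen


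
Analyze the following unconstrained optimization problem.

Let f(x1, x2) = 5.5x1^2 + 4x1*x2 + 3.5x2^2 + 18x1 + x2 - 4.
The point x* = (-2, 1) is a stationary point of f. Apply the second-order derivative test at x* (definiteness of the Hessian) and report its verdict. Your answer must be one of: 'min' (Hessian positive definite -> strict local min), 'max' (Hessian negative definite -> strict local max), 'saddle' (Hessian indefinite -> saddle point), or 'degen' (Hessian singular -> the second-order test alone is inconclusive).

Compute the Hessian H = grad^2 f:
  H = [[11, 4], [4, 7]]
Verify stationarity: grad f(x*) = H x* + g = (0, 0).
Eigenvalues of H: 4.5279, 13.4721.
Both eigenvalues > 0, so H is positive definite -> x* is a strict local min.

min


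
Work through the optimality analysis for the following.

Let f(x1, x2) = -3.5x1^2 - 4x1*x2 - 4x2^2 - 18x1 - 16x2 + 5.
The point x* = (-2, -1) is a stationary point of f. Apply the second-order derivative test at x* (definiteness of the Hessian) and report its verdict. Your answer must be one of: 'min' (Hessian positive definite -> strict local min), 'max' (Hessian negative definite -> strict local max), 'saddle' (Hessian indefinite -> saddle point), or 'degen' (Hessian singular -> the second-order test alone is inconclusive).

Compute the Hessian H = grad^2 f:
  H = [[-7, -4], [-4, -8]]
Verify stationarity: grad f(x*) = H x* + g = (0, 0).
Eigenvalues of H: -11.5311, -3.4689.
Both eigenvalues < 0, so H is negative definite -> x* is a strict local max.

max


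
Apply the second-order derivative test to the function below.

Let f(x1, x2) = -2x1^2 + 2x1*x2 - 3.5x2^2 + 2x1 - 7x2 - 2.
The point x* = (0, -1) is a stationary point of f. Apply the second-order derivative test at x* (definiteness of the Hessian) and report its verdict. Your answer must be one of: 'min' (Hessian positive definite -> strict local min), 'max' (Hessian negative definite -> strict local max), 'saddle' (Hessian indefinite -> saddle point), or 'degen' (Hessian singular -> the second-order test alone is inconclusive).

Compute the Hessian H = grad^2 f:
  H = [[-4, 2], [2, -7]]
Verify stationarity: grad f(x*) = H x* + g = (0, 0).
Eigenvalues of H: -8, -3.
Both eigenvalues < 0, so H is negative definite -> x* is a strict local max.

max


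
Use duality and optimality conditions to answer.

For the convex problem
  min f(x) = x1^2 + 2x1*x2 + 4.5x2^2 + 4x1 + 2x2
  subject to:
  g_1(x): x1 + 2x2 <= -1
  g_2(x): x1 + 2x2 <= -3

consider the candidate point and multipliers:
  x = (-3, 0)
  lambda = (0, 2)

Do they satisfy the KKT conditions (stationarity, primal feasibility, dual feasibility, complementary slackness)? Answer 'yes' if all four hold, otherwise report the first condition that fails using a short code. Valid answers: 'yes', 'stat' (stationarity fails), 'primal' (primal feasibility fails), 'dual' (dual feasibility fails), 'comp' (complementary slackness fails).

Gradient of f: grad f(x) = Q x + c = (-2, -4)
Constraint values g_i(x) = a_i^T x - b_i:
  g_1((-3, 0)) = -2
  g_2((-3, 0)) = 0
Stationarity residual: grad f(x) + sum_i lambda_i a_i = (0, 0)
  -> stationarity OK
Primal feasibility (all g_i <= 0): OK
Dual feasibility (all lambda_i >= 0): OK
Complementary slackness (lambda_i * g_i(x) = 0 for all i): OK

Verdict: yes, KKT holds.

yes


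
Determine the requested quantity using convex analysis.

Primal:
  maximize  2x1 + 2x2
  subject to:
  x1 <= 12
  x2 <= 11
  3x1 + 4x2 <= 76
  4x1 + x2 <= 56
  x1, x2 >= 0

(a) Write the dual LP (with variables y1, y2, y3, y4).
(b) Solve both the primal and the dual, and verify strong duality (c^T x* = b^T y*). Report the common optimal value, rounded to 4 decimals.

The standard primal-dual pair for 'max c^T x s.t. A x <= b, x >= 0' is:
  Dual:  min b^T y  s.t.  A^T y >= c,  y >= 0.

So the dual LP is:
  minimize  12y1 + 11y2 + 76y3 + 56y4
  subject to:
    y1 + 3y3 + 4y4 >= 2
    y2 + 4y3 + y4 >= 2
    y1, y2, y3, y4 >= 0

Solving the primal: x* = (11.3846, 10.4615).
  primal value c^T x* = 43.6923.
Solving the dual: y* = (0, 0, 0.4615, 0.1538).
  dual value b^T y* = 43.6923.
Strong duality: c^T x* = b^T y*. Confirmed.

43.6923


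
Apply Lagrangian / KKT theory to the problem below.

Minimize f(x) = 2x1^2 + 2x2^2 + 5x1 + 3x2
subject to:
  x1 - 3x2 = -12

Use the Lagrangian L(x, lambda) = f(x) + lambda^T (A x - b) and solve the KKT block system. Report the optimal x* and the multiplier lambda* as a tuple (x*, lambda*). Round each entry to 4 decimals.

Form the Lagrangian:
  L(x, lambda) = (1/2) x^T Q x + c^T x + lambda^T (A x - b)
Stationarity (grad_x L = 0): Q x + c + A^T lambda = 0.
Primal feasibility: A x = b.

This gives the KKT block system:
  [ Q   A^T ] [ x     ]   [-c ]
  [ A    0  ] [ lambda ] = [ b ]

Solving the linear system:
  x*      = (-2.55, 3.15)
  lambda* = (5.2)
  f(x*)   = 29.55

x* = (-2.55, 3.15), lambda* = (5.2)


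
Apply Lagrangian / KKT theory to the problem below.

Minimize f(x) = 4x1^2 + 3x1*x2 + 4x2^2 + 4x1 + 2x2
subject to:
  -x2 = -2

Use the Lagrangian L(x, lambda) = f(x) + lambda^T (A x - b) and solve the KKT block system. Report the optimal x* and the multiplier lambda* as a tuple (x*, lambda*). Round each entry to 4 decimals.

Form the Lagrangian:
  L(x, lambda) = (1/2) x^T Q x + c^T x + lambda^T (A x - b)
Stationarity (grad_x L = 0): Q x + c + A^T lambda = 0.
Primal feasibility: A x = b.

This gives the KKT block system:
  [ Q   A^T ] [ x     ]   [-c ]
  [ A    0  ] [ lambda ] = [ b ]

Solving the linear system:
  x*      = (-1.25, 2)
  lambda* = (14.25)
  f(x*)   = 13.75

x* = (-1.25, 2), lambda* = (14.25)


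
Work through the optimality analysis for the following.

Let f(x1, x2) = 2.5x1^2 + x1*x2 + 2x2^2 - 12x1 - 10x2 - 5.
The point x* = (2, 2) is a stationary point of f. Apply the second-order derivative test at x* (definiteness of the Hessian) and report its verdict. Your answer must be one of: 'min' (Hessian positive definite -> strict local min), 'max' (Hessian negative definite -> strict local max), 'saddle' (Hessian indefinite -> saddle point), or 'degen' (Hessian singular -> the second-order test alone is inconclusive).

Compute the Hessian H = grad^2 f:
  H = [[5, 1], [1, 4]]
Verify stationarity: grad f(x*) = H x* + g = (0, 0).
Eigenvalues of H: 3.382, 5.618.
Both eigenvalues > 0, so H is positive definite -> x* is a strict local min.

min


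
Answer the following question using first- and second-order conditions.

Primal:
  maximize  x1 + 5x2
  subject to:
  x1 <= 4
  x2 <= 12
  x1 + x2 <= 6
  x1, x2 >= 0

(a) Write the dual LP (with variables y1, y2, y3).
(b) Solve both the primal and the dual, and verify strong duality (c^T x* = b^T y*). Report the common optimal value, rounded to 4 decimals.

The standard primal-dual pair for 'max c^T x s.t. A x <= b, x >= 0' is:
  Dual:  min b^T y  s.t.  A^T y >= c,  y >= 0.

So the dual LP is:
  minimize  4y1 + 12y2 + 6y3
  subject to:
    y1 + y3 >= 1
    y2 + y3 >= 5
    y1, y2, y3 >= 0

Solving the primal: x* = (0, 6).
  primal value c^T x* = 30.
Solving the dual: y* = (0, 0, 5).
  dual value b^T y* = 30.
Strong duality: c^T x* = b^T y*. Confirmed.

30


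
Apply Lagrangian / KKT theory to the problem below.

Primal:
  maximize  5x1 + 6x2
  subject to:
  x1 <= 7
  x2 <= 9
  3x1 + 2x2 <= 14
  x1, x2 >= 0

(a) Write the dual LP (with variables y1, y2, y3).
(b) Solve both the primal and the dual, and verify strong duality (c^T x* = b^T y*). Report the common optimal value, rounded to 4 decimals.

The standard primal-dual pair for 'max c^T x s.t. A x <= b, x >= 0' is:
  Dual:  min b^T y  s.t.  A^T y >= c,  y >= 0.

So the dual LP is:
  minimize  7y1 + 9y2 + 14y3
  subject to:
    y1 + 3y3 >= 5
    y2 + 2y3 >= 6
    y1, y2, y3 >= 0

Solving the primal: x* = (0, 7).
  primal value c^T x* = 42.
Solving the dual: y* = (0, 0, 3).
  dual value b^T y* = 42.
Strong duality: c^T x* = b^T y*. Confirmed.

42


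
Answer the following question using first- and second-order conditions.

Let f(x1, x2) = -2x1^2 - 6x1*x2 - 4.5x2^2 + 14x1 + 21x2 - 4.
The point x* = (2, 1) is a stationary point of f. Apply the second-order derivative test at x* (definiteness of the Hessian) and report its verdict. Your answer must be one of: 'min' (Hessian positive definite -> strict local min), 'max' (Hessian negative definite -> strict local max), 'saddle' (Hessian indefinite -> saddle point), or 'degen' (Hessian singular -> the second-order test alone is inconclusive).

Compute the Hessian H = grad^2 f:
  H = [[-4, -6], [-6, -9]]
Verify stationarity: grad f(x*) = H x* + g = (0, 0).
Eigenvalues of H: -13, 0.
H has a zero eigenvalue (singular; negative semidefinite but not definite), so H is neither positive definite, negative definite, nor indefinite. The second-order test alone is inconclusive -> degen.
(Indeed, f is constant along the null direction of H through x*, so x* is not a strict local extremum.)

degen


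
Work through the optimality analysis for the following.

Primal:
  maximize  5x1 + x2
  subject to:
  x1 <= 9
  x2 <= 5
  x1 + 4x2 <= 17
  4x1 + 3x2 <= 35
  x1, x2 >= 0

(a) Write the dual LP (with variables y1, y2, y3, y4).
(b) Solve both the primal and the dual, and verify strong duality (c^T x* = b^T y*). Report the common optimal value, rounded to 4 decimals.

The standard primal-dual pair for 'max c^T x s.t. A x <= b, x >= 0' is:
  Dual:  min b^T y  s.t.  A^T y >= c,  y >= 0.

So the dual LP is:
  minimize  9y1 + 5y2 + 17y3 + 35y4
  subject to:
    y1 + y3 + 4y4 >= 5
    y2 + 4y3 + 3y4 >= 1
    y1, y2, y3, y4 >= 0

Solving the primal: x* = (8.75, 0).
  primal value c^T x* = 43.75.
Solving the dual: y* = (0, 0, 0, 1.25).
  dual value b^T y* = 43.75.
Strong duality: c^T x* = b^T y*. Confirmed.

43.75


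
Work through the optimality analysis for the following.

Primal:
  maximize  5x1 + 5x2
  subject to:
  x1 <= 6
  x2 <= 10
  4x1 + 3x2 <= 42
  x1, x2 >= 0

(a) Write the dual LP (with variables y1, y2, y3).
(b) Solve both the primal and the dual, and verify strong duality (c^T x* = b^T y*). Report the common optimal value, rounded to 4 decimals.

The standard primal-dual pair for 'max c^T x s.t. A x <= b, x >= 0' is:
  Dual:  min b^T y  s.t.  A^T y >= c,  y >= 0.

So the dual LP is:
  minimize  6y1 + 10y2 + 42y3
  subject to:
    y1 + 4y3 >= 5
    y2 + 3y3 >= 5
    y1, y2, y3 >= 0

Solving the primal: x* = (3, 10).
  primal value c^T x* = 65.
Solving the dual: y* = (0, 1.25, 1.25).
  dual value b^T y* = 65.
Strong duality: c^T x* = b^T y*. Confirmed.

65


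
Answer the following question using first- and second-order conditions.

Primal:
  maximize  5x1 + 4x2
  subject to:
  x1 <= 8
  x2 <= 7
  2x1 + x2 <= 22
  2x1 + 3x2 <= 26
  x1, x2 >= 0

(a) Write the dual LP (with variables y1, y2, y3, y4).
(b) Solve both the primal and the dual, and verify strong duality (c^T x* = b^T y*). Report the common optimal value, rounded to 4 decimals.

The standard primal-dual pair for 'max c^T x s.t. A x <= b, x >= 0' is:
  Dual:  min b^T y  s.t.  A^T y >= c,  y >= 0.

So the dual LP is:
  minimize  8y1 + 7y2 + 22y3 + 26y4
  subject to:
    y1 + 2y3 + 2y4 >= 5
    y2 + y3 + 3y4 >= 4
    y1, y2, y3, y4 >= 0

Solving the primal: x* = (8, 3.3333).
  primal value c^T x* = 53.3333.
Solving the dual: y* = (2.3333, 0, 0, 1.3333).
  dual value b^T y* = 53.3333.
Strong duality: c^T x* = b^T y*. Confirmed.

53.3333


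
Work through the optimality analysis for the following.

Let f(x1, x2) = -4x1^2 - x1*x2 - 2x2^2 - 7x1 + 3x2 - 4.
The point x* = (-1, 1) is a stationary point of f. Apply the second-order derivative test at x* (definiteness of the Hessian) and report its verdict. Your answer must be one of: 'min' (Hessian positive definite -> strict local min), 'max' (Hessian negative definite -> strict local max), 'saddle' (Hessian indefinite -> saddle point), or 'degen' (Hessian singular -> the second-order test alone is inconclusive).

Compute the Hessian H = grad^2 f:
  H = [[-8, -1], [-1, -4]]
Verify stationarity: grad f(x*) = H x* + g = (0, 0).
Eigenvalues of H: -8.2361, -3.7639.
Both eigenvalues < 0, so H is negative definite -> x* is a strict local max.

max


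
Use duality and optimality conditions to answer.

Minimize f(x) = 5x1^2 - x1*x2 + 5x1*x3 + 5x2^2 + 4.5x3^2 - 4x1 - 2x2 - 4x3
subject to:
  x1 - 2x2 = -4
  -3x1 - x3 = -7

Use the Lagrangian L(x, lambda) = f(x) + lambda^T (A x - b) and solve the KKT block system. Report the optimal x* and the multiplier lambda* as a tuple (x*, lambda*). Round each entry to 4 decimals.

Form the Lagrangian:
  L(x, lambda) = (1/2) x^T Q x + c^T x + lambda^T (A x - b)
Stationarity (grad_x L = 0): Q x + c + A^T lambda = 0.
Primal feasibility: A x = b.

This gives the KKT block system:
  [ Q   A^T ] [ x     ]   [-c ]
  [ A    0  ] [ lambda ] = [ b ]

Solving the linear system:
  x*      = (2.224, 3.112, 0.328)
  lambda* = (13.448, 10.072)
  f(x*)   = 53.932

x* = (2.224, 3.112, 0.328), lambda* = (13.448, 10.072)


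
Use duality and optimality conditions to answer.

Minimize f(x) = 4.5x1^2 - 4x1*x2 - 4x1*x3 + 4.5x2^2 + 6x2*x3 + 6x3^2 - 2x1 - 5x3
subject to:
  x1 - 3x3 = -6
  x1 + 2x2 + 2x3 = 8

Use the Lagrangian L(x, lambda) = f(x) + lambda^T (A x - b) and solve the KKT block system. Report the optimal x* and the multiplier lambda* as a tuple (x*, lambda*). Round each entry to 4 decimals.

Form the Lagrangian:
  L(x, lambda) = (1/2) x^T Q x + c^T x + lambda^T (A x - b)
Stationarity (grad_x L = 0): Q x + c + A^T lambda = 0.
Primal feasibility: A x = b.

This gives the KKT block system:
  [ Q   A^T ] [ x     ]   [-c ]
  [ A    0  ] [ lambda ] = [ b ]

Solving the linear system:
  x*      = (1.8937, 0.4219, 2.6312)
  lambda* = (3.1739, -6.0048)
  f(x*)   = 25.0692

x* = (1.8937, 0.4219, 2.6312), lambda* = (3.1739, -6.0048)


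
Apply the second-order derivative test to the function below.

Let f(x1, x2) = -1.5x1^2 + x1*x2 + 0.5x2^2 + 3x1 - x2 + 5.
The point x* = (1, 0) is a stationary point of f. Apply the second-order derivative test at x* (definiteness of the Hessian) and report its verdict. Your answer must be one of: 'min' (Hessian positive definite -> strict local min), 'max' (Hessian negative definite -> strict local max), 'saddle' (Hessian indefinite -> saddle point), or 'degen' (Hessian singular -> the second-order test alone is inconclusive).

Compute the Hessian H = grad^2 f:
  H = [[-3, 1], [1, 1]]
Verify stationarity: grad f(x*) = H x* + g = (0, 0).
Eigenvalues of H: -3.2361, 1.2361.
Eigenvalues have mixed signs, so H is indefinite -> x* is a saddle point.

saddle


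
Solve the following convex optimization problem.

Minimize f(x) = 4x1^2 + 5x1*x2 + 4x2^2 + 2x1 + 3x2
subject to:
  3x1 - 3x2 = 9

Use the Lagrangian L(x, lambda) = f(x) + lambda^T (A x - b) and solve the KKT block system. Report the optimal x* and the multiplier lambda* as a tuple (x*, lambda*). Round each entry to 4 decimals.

Form the Lagrangian:
  L(x, lambda) = (1/2) x^T Q x + c^T x + lambda^T (A x - b)
Stationarity (grad_x L = 0): Q x + c + A^T lambda = 0.
Primal feasibility: A x = b.

This gives the KKT block system:
  [ Q   A^T ] [ x     ]   [-c ]
  [ A    0  ] [ lambda ] = [ b ]

Solving the linear system:
  x*      = (1.3077, -1.6923)
  lambda* = (-1.3333)
  f(x*)   = 4.7692

x* = (1.3077, -1.6923), lambda* = (-1.3333)


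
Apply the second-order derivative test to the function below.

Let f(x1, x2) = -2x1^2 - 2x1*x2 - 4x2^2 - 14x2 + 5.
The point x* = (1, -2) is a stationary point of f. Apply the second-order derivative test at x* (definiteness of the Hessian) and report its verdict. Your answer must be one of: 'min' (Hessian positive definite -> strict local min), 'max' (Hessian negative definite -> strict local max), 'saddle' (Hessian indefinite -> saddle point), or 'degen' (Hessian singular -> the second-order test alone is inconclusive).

Compute the Hessian H = grad^2 f:
  H = [[-4, -2], [-2, -8]]
Verify stationarity: grad f(x*) = H x* + g = (0, 0).
Eigenvalues of H: -8.8284, -3.1716.
Both eigenvalues < 0, so H is negative definite -> x* is a strict local max.

max


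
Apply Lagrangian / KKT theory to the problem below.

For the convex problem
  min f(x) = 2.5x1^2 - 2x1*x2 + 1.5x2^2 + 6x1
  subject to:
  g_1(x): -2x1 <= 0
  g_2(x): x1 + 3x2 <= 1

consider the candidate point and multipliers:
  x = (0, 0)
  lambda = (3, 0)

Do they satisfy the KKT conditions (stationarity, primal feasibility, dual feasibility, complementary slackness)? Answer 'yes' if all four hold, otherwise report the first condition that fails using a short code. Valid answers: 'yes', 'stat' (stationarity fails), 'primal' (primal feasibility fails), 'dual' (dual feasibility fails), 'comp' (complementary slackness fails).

Gradient of f: grad f(x) = Q x + c = (6, 0)
Constraint values g_i(x) = a_i^T x - b_i:
  g_1((0, 0)) = 0
  g_2((0, 0)) = -1
Stationarity residual: grad f(x) + sum_i lambda_i a_i = (0, 0)
  -> stationarity OK
Primal feasibility (all g_i <= 0): OK
Dual feasibility (all lambda_i >= 0): OK
Complementary slackness (lambda_i * g_i(x) = 0 for all i): OK

Verdict: yes, KKT holds.

yes


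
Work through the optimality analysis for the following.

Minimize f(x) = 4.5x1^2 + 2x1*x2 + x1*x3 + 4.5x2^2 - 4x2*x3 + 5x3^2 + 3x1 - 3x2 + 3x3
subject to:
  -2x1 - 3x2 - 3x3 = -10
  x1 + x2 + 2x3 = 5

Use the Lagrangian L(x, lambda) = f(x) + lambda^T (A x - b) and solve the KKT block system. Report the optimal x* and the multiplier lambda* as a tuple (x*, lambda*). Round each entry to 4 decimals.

Form the Lagrangian:
  L(x, lambda) = (1/2) x^T Q x + c^T x + lambda^T (A x - b)
Stationarity (grad_x L = 0): Q x + c + A^T lambda = 0.
Primal feasibility: A x = b.

This gives the KKT block system:
  [ Q   A^T ] [ x     ]   [-c ]
  [ A    0  ] [ lambda ] = [ b ]

Solving the linear system:
  x*      = (-0.2297, 1.7432, 1.7432)
  lambda* = (-0.9054, -7.973)
  f(x*)   = 15.0608

x* = (-0.2297, 1.7432, 1.7432), lambda* = (-0.9054, -7.973)


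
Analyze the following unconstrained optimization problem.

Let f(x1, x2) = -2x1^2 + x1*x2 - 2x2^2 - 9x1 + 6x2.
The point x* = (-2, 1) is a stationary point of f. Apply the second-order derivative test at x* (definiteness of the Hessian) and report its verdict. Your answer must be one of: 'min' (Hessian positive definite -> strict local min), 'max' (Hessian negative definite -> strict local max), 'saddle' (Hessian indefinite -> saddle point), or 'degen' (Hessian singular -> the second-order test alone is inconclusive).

Compute the Hessian H = grad^2 f:
  H = [[-4, 1], [1, -4]]
Verify stationarity: grad f(x*) = H x* + g = (0, 0).
Eigenvalues of H: -5, -3.
Both eigenvalues < 0, so H is negative definite -> x* is a strict local max.

max


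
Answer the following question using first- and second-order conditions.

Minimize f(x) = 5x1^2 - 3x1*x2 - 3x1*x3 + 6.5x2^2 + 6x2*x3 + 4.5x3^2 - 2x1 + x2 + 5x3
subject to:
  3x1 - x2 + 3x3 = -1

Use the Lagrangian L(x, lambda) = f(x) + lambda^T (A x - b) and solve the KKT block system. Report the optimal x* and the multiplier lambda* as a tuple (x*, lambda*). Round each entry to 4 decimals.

Form the Lagrangian:
  L(x, lambda) = (1/2) x^T Q x + c^T x + lambda^T (A x - b)
Stationarity (grad_x L = 0): Q x + c + A^T lambda = 0.
Primal feasibility: A x = b.

This gives the KKT block system:
  [ Q   A^T ] [ x     ]   [-c ]
  [ A    0  ] [ lambda ] = [ b ]

Solving the linear system:
  x*      = (0.2076, 0.1684, -0.4848)
  lambda* = (-0.3416)
  f(x*)   = -1.5061

x* = (0.2076, 0.1684, -0.4848), lambda* = (-0.3416)


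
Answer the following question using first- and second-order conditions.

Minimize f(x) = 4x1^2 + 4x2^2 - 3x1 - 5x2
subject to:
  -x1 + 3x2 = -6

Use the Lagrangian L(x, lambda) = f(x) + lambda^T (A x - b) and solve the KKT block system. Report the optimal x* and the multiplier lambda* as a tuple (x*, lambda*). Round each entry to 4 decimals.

Form the Lagrangian:
  L(x, lambda) = (1/2) x^T Q x + c^T x + lambda^T (A x - b)
Stationarity (grad_x L = 0): Q x + c + A^T lambda = 0.
Primal feasibility: A x = b.

This gives the KKT block system:
  [ Q   A^T ] [ x     ]   [-c ]
  [ A    0  ] [ lambda ] = [ b ]

Solving the linear system:
  x*      = (1.125, -1.625)
  lambda* = (6)
  f(x*)   = 20.375

x* = (1.125, -1.625), lambda* = (6)


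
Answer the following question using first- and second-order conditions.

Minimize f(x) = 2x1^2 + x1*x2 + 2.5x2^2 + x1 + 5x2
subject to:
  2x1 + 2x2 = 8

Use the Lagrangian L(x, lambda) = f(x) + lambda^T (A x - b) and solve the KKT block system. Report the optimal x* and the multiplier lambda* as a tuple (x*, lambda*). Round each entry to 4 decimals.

Form the Lagrangian:
  L(x, lambda) = (1/2) x^T Q x + c^T x + lambda^T (A x - b)
Stationarity (grad_x L = 0): Q x + c + A^T lambda = 0.
Primal feasibility: A x = b.

This gives the KKT block system:
  [ Q   A^T ] [ x     ]   [-c ]
  [ A    0  ] [ lambda ] = [ b ]

Solving the linear system:
  x*      = (2.8571, 1.1429)
  lambda* = (-6.7857)
  f(x*)   = 31.4286

x* = (2.8571, 1.1429), lambda* = (-6.7857)


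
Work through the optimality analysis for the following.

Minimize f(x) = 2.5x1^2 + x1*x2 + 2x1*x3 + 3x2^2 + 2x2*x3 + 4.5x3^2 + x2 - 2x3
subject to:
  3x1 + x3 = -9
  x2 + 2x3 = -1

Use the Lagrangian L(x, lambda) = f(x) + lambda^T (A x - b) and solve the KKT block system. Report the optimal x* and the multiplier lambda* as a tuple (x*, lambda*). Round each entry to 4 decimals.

Form the Lagrangian:
  L(x, lambda) = (1/2) x^T Q x + c^T x + lambda^T (A x - b)
Stationarity (grad_x L = 0): Q x + c + A^T lambda = 0.
Primal feasibility: A x = b.

This gives the KKT block system:
  [ Q   A^T ] [ x     ]   [-c ]
  [ A    0  ] [ lambda ] = [ b ]

Solving the linear system:
  x*      = (-2.8522, -0.113, -0.4435)
  lambda* = (5.087, 3.4174)
  f(x*)   = 24.987

x* = (-2.8522, -0.113, -0.4435), lambda* = (5.087, 3.4174)


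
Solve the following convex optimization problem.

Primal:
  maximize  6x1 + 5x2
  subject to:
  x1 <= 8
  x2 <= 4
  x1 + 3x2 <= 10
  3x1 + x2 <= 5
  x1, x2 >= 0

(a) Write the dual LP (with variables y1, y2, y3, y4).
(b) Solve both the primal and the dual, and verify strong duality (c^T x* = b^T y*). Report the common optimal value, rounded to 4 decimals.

The standard primal-dual pair for 'max c^T x s.t. A x <= b, x >= 0' is:
  Dual:  min b^T y  s.t.  A^T y >= c,  y >= 0.

So the dual LP is:
  minimize  8y1 + 4y2 + 10y3 + 5y4
  subject to:
    y1 + y3 + 3y4 >= 6
    y2 + 3y3 + y4 >= 5
    y1, y2, y3, y4 >= 0

Solving the primal: x* = (0.625, 3.125).
  primal value c^T x* = 19.375.
Solving the dual: y* = (0, 0, 1.125, 1.625).
  dual value b^T y* = 19.375.
Strong duality: c^T x* = b^T y*. Confirmed.

19.375


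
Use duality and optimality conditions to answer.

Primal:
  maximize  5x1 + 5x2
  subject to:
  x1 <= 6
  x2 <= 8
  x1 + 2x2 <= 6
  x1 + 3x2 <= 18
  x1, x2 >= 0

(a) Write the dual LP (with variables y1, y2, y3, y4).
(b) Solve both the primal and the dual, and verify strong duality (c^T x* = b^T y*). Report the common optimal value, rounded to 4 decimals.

The standard primal-dual pair for 'max c^T x s.t. A x <= b, x >= 0' is:
  Dual:  min b^T y  s.t.  A^T y >= c,  y >= 0.

So the dual LP is:
  minimize  6y1 + 8y2 + 6y3 + 18y4
  subject to:
    y1 + y3 + y4 >= 5
    y2 + 2y3 + 3y4 >= 5
    y1, y2, y3, y4 >= 0

Solving the primal: x* = (6, 0).
  primal value c^T x* = 30.
Solving the dual: y* = (2.5, 0, 2.5, 0).
  dual value b^T y* = 30.
Strong duality: c^T x* = b^T y*. Confirmed.

30


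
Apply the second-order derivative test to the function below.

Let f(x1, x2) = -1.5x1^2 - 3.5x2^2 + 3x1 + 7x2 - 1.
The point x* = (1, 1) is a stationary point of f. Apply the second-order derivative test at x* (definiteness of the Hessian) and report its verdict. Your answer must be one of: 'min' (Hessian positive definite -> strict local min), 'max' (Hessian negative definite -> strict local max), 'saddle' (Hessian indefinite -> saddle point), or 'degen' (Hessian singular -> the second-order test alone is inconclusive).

Compute the Hessian H = grad^2 f:
  H = [[-3, 0], [0, -7]]
Verify stationarity: grad f(x*) = H x* + g = (0, 0).
Eigenvalues of H: -7, -3.
Both eigenvalues < 0, so H is negative definite -> x* is a strict local max.

max


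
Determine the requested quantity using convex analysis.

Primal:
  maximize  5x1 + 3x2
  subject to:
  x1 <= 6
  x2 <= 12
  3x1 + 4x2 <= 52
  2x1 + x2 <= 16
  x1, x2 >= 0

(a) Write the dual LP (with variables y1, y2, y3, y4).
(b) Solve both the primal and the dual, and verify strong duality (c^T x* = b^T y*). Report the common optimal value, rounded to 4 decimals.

The standard primal-dual pair for 'max c^T x s.t. A x <= b, x >= 0' is:
  Dual:  min b^T y  s.t.  A^T y >= c,  y >= 0.

So the dual LP is:
  minimize  6y1 + 12y2 + 52y3 + 16y4
  subject to:
    y1 + 3y3 + 2y4 >= 5
    y2 + 4y3 + y4 >= 3
    y1, y2, y3, y4 >= 0

Solving the primal: x* = (2.4, 11.2).
  primal value c^T x* = 45.6.
Solving the dual: y* = (0, 0, 0.2, 2.2).
  dual value b^T y* = 45.6.
Strong duality: c^T x* = b^T y*. Confirmed.

45.6


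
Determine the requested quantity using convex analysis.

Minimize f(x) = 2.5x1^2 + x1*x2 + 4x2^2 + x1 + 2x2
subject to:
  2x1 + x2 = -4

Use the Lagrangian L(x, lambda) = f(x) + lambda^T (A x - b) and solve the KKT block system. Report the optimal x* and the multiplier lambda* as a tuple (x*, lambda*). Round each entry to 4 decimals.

Form the Lagrangian:
  L(x, lambda) = (1/2) x^T Q x + c^T x + lambda^T (A x - b)
Stationarity (grad_x L = 0): Q x + c + A^T lambda = 0.
Primal feasibility: A x = b.

This gives the KKT block system:
  [ Q   A^T ] [ x     ]   [-c ]
  [ A    0  ] [ lambda ] = [ b ]

Solving the linear system:
  x*      = (-1.7273, -0.5455)
  lambda* = (4.0909)
  f(x*)   = 6.7727

x* = (-1.7273, -0.5455), lambda* = (4.0909)


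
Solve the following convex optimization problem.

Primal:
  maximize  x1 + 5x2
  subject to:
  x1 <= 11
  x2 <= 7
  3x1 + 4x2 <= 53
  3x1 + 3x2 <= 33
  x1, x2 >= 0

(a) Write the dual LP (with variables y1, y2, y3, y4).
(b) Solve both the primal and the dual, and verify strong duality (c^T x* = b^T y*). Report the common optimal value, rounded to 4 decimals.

The standard primal-dual pair for 'max c^T x s.t. A x <= b, x >= 0' is:
  Dual:  min b^T y  s.t.  A^T y >= c,  y >= 0.

So the dual LP is:
  minimize  11y1 + 7y2 + 53y3 + 33y4
  subject to:
    y1 + 3y3 + 3y4 >= 1
    y2 + 4y3 + 3y4 >= 5
    y1, y2, y3, y4 >= 0

Solving the primal: x* = (4, 7).
  primal value c^T x* = 39.
Solving the dual: y* = (0, 4, 0, 0.3333).
  dual value b^T y* = 39.
Strong duality: c^T x* = b^T y*. Confirmed.

39


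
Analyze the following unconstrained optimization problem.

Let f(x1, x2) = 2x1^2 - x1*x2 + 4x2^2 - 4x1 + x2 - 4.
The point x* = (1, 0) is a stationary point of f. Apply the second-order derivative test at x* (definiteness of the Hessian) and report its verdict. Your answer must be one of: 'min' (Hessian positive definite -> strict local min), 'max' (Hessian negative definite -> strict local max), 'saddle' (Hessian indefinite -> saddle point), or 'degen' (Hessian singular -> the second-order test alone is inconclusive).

Compute the Hessian H = grad^2 f:
  H = [[4, -1], [-1, 8]]
Verify stationarity: grad f(x*) = H x* + g = (0, 0).
Eigenvalues of H: 3.7639, 8.2361.
Both eigenvalues > 0, so H is positive definite -> x* is a strict local min.

min


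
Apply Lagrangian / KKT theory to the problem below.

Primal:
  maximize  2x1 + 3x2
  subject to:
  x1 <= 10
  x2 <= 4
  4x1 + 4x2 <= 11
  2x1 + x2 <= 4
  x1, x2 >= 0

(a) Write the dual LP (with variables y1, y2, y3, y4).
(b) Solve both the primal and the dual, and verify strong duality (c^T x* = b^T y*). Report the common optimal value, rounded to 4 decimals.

The standard primal-dual pair for 'max c^T x s.t. A x <= b, x >= 0' is:
  Dual:  min b^T y  s.t.  A^T y >= c,  y >= 0.

So the dual LP is:
  minimize  10y1 + 4y2 + 11y3 + 4y4
  subject to:
    y1 + 4y3 + 2y4 >= 2
    y2 + 4y3 + y4 >= 3
    y1, y2, y3, y4 >= 0

Solving the primal: x* = (0, 2.75).
  primal value c^T x* = 8.25.
Solving the dual: y* = (0, 0, 0.75, 0).
  dual value b^T y* = 8.25.
Strong duality: c^T x* = b^T y*. Confirmed.

8.25


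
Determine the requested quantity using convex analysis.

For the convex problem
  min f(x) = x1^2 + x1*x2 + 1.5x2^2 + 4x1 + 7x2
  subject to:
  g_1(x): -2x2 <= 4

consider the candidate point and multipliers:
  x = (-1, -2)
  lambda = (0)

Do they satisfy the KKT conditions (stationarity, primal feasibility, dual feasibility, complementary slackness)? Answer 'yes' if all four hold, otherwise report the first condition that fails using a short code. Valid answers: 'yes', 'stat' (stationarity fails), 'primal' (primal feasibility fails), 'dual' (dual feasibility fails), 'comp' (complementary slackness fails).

Gradient of f: grad f(x) = Q x + c = (0, 0)
Constraint values g_i(x) = a_i^T x - b_i:
  g_1((-1, -2)) = 0
Stationarity residual: grad f(x) + sum_i lambda_i a_i = (0, 0)
  -> stationarity OK
Primal feasibility (all g_i <= 0): OK
Dual feasibility (all lambda_i >= 0): OK
Complementary slackness (lambda_i * g_i(x) = 0 for all i): OK

Verdict: yes, KKT holds.

yes


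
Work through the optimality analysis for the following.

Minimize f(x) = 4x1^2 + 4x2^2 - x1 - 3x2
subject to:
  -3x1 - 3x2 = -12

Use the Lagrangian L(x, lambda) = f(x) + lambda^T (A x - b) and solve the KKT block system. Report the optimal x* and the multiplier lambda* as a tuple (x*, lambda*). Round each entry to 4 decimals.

Form the Lagrangian:
  L(x, lambda) = (1/2) x^T Q x + c^T x + lambda^T (A x - b)
Stationarity (grad_x L = 0): Q x + c + A^T lambda = 0.
Primal feasibility: A x = b.

This gives the KKT block system:
  [ Q   A^T ] [ x     ]   [-c ]
  [ A    0  ] [ lambda ] = [ b ]

Solving the linear system:
  x*      = (1.875, 2.125)
  lambda* = (4.6667)
  f(x*)   = 23.875

x* = (1.875, 2.125), lambda* = (4.6667)


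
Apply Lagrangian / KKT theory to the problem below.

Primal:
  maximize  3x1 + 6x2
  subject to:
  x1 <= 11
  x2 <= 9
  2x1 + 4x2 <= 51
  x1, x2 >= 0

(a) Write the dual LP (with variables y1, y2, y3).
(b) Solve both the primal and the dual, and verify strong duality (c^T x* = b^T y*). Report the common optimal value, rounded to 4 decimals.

The standard primal-dual pair for 'max c^T x s.t. A x <= b, x >= 0' is:
  Dual:  min b^T y  s.t.  A^T y >= c,  y >= 0.

So the dual LP is:
  minimize  11y1 + 9y2 + 51y3
  subject to:
    y1 + 2y3 >= 3
    y2 + 4y3 >= 6
    y1, y2, y3 >= 0

Solving the primal: x* = (7.5, 9).
  primal value c^T x* = 76.5.
Solving the dual: y* = (0, 0, 1.5).
  dual value b^T y* = 76.5.
Strong duality: c^T x* = b^T y*. Confirmed.

76.5


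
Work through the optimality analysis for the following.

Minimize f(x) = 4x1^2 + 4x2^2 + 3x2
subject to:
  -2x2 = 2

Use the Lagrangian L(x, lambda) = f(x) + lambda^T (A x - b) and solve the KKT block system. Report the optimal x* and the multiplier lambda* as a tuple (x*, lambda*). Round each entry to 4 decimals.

Form the Lagrangian:
  L(x, lambda) = (1/2) x^T Q x + c^T x + lambda^T (A x - b)
Stationarity (grad_x L = 0): Q x + c + A^T lambda = 0.
Primal feasibility: A x = b.

This gives the KKT block system:
  [ Q   A^T ] [ x     ]   [-c ]
  [ A    0  ] [ lambda ] = [ b ]

Solving the linear system:
  x*      = (0, -1)
  lambda* = (-2.5)
  f(x*)   = 1

x* = (0, -1), lambda* = (-2.5)


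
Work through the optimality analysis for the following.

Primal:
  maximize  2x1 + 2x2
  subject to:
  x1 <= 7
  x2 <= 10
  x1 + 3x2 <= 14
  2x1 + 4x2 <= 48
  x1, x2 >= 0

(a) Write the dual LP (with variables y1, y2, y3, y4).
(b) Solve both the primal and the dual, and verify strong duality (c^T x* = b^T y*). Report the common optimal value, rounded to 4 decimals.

The standard primal-dual pair for 'max c^T x s.t. A x <= b, x >= 0' is:
  Dual:  min b^T y  s.t.  A^T y >= c,  y >= 0.

So the dual LP is:
  minimize  7y1 + 10y2 + 14y3 + 48y4
  subject to:
    y1 + y3 + 2y4 >= 2
    y2 + 3y3 + 4y4 >= 2
    y1, y2, y3, y4 >= 0

Solving the primal: x* = (7, 2.3333).
  primal value c^T x* = 18.6667.
Solving the dual: y* = (1.3333, 0, 0.6667, 0).
  dual value b^T y* = 18.6667.
Strong duality: c^T x* = b^T y*. Confirmed.

18.6667
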